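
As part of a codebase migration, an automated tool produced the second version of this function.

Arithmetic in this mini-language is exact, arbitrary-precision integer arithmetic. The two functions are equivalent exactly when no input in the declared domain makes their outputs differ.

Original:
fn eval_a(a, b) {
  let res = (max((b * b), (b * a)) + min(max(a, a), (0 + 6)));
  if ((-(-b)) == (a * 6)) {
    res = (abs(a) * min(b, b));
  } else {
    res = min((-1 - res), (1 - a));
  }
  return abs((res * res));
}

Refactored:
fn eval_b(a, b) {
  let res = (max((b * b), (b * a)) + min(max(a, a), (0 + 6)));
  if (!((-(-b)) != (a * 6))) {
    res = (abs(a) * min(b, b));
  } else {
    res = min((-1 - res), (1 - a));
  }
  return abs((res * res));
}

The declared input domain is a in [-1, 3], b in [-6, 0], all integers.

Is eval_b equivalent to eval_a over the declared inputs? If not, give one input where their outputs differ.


Changes here: comparison usage differs, and boolean connective usage differs; the full 35-point sweep finds no disagreement.
verdict: equivalent


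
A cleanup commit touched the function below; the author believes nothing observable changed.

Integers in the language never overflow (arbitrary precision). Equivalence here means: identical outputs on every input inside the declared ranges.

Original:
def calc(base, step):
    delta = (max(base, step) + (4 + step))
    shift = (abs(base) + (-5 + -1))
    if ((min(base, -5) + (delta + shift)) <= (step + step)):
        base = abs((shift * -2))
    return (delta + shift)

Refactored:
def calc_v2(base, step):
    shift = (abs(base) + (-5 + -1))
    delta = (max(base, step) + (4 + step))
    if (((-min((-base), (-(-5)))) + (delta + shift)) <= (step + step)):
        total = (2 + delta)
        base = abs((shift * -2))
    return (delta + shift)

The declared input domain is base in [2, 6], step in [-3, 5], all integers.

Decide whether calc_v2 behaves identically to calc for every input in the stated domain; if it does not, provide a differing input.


There is a behavioral-looking edit here, yet the outcome never shifts on this domain.
Tracing base=6, step=1: calc: delta := 11 | shift := 0 | ((min(base, -5) + (delta + shift)) <= (step + step)): false | result 11 | calc_v2: shift := 0 | delta := 11 | (((-min((-base), (-(-5)))) + (delta + shift)) <= (step + step)): false | result 11 — matching result 11.
Across all 45 domain points the two functions coincide.
verdict: equivalent


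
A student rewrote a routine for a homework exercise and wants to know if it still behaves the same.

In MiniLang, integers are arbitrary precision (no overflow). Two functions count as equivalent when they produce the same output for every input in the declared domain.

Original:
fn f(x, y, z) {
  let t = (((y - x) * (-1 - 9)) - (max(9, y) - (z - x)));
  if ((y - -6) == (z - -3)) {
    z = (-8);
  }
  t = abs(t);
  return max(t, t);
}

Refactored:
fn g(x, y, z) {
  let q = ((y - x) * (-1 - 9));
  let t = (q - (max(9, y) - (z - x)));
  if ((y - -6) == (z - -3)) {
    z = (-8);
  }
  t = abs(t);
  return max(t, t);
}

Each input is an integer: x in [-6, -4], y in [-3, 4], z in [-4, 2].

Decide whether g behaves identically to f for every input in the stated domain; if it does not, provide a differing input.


Behavior is preserved: although local variable names differ, and statement counts differ, the outputs never diverge.
Tracing x=-4, y=1, z=2: f: t=-53, then ((y - -6) == (z - -3)) is false, then t=53, then returns 53 | g: q=-50, then t=-53, then ((y - -6) == (z - -3)) is false, then t=53, then returns 53 — matching result 53.
Every one of the 168 inputs gives matching results.
verdict: equivalent


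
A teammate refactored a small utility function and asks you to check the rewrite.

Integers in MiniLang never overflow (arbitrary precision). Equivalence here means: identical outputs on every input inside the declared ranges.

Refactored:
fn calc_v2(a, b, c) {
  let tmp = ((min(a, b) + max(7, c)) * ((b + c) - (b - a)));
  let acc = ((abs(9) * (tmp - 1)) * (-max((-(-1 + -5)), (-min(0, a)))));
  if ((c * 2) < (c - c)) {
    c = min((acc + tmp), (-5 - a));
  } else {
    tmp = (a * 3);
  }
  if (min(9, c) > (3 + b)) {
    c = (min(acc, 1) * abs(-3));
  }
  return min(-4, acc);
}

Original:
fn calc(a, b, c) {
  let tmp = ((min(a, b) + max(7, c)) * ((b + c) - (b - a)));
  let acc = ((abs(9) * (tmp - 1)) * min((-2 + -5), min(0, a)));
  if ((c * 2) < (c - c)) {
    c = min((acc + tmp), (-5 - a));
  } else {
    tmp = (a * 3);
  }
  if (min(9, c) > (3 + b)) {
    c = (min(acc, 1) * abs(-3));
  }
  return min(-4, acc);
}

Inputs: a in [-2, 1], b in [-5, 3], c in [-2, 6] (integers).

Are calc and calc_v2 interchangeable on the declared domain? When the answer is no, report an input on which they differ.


At a=-2, b=-5, c=3: calc gives -63, calc_v2 gives -54.
verdict: not equivalent; witness: a=-2, b=-5, c=3


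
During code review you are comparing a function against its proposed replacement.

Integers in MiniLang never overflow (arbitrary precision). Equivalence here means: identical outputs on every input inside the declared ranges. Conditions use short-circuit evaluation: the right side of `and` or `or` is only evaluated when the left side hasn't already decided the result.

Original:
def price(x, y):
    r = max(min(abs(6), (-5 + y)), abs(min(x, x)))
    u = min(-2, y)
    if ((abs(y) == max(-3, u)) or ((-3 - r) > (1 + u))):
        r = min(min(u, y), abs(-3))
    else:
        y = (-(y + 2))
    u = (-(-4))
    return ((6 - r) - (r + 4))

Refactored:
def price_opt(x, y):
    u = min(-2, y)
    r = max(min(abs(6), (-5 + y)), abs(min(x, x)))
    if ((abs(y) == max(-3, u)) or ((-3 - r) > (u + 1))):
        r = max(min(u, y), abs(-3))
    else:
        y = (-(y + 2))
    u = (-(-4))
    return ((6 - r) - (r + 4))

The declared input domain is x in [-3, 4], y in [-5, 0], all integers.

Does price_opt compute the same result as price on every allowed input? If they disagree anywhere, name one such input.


These are not equivalent — on x=0, y=-5 the outputs split (12 vs -4).
price: r becomes 0; next u becomes -5; next ((abs(y) == max(-3, u)) or ((-3 - r) > (1 + u))) evaluates to true; next r becomes -5; next u becomes 4; next final value 12
price_opt: u becomes -5; next r becomes 0; next ((abs(y) == max(-3, u)) or ((-3 - r) > (u + 1))) evaluates to true; next r becomes 3; next u becomes 4; next final value -4
verdict: not equivalent; witness: x=0, y=-5


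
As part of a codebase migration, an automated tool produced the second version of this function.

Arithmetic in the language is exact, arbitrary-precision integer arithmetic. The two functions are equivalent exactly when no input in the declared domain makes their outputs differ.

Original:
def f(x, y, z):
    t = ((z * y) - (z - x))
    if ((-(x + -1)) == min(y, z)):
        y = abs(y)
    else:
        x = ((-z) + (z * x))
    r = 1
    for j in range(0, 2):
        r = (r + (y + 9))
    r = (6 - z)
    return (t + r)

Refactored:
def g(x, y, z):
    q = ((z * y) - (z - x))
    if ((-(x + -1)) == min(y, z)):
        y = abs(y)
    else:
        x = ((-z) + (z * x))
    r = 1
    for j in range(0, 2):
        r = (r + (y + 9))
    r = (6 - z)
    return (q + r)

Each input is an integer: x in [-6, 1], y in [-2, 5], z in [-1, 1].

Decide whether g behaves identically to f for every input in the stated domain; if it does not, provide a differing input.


This is a faithful refactor — local variable names differ, but the computed results match everywhere.
Tracing x=-1, y=2, z=1: f: t := 0 | ((-(x + -1)) == min(y, z)): false | x := -2 | r := 1 | iter j=0: | r := 12 | iter j=1: | r := 23 | r := 5 | result 5 | g: q := 0 | ((-(x + -1)) == min(y, z)): false | x := -2 | r := 1 | iter j=0: | r := 12 | iter j=1: | r := 23 | r := 5 | result 5 — matching result 5.
An exhaustive pass over the 192 declared inputs shows identical outputs.
verdict: equivalent


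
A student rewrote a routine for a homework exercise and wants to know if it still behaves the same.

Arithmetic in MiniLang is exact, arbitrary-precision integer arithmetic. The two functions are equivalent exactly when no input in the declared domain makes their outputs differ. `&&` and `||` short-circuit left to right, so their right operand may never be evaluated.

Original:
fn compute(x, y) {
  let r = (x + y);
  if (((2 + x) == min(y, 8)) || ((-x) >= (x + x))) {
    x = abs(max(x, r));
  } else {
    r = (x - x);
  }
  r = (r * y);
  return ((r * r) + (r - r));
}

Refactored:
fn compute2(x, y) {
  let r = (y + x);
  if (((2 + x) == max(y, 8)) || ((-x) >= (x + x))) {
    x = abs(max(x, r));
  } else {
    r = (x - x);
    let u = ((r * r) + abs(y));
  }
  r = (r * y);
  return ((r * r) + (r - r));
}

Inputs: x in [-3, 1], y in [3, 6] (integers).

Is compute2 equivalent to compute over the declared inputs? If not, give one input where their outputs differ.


Evaluate both at x=1, y=3.
compute: r=4, then (((2 + x) == min(y, 8)) || ((-x) >= (x + x))) is true, then x=4, then r=12, then returns 144
compute2: r=4, then (((2 + x) == max(y, 8)) || ((-x) >= (x + x))) is false, then r=0, then u=3, then r=0, then returns 0
144 != 0, so the rewrite changes behavior.
verdict: not equivalent; witness: x=1, y=3


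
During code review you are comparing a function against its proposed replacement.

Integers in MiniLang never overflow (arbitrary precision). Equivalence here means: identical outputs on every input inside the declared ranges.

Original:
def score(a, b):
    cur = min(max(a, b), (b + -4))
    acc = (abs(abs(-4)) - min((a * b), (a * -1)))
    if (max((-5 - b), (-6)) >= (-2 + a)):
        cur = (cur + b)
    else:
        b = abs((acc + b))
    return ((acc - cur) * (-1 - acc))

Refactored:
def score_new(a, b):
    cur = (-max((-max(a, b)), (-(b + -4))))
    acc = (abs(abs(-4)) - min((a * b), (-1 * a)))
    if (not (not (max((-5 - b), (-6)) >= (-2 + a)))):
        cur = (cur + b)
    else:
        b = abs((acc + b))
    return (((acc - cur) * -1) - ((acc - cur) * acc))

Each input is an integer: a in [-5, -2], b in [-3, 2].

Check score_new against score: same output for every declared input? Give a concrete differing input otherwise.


This is a faithful refactor — arithmetic usage differs; also boolean connective usage differs; also min/max/abs usage differs, but the computed results match everywhere.
One worked example (a=-5, b=-2) — score: cur=-6, then acc=-1, then (max((-5 - b), (-6)) >= (-2 + a)) is true, then cur=-8, then returns 0; score_new: cur=-6, then acc=-1, then (not (not (max((-5 - b), (-6)) >= (-2 + a)))) is true, then cur=-8, then returns 0; agreement on 0.
Sweeping the whole domain (24 inputs) finds no disagreement.
verdict: equivalent


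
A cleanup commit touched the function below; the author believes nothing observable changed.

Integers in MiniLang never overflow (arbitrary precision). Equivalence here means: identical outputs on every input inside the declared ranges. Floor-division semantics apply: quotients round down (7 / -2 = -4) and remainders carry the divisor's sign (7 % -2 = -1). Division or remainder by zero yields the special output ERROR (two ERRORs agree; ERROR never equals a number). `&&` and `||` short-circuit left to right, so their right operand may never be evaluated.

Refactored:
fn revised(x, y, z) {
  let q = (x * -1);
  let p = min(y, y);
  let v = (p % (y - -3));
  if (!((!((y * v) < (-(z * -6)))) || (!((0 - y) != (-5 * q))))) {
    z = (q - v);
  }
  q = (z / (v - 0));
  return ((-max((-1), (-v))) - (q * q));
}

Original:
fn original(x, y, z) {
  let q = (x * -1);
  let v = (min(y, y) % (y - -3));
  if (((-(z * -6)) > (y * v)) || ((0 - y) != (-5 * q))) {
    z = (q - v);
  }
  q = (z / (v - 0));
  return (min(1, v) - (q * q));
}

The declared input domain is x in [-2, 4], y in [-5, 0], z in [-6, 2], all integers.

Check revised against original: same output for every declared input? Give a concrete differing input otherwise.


Try x=-2, y=-5, z=-6.
original: q becomes 2; next v becomes -1; next (((-(z * -6)) > (y * v)) || ((0 - y) != (-5 * q))) evaluates to true; next z becomes 3; next q becomes -3; next final value -10
revised: q becomes 2; next p becomes -5; next v becomes -1; next (!((!((y * v) < (-(z * -6)))) || (!((0 - y) != (-5 * q))))) evaluates to false; next q becomes 6; next final value -37
-10 and -37 differ, so these are not the same function on this domain.
verdict: not equivalent; witness: x=-2, y=-5, z=-6


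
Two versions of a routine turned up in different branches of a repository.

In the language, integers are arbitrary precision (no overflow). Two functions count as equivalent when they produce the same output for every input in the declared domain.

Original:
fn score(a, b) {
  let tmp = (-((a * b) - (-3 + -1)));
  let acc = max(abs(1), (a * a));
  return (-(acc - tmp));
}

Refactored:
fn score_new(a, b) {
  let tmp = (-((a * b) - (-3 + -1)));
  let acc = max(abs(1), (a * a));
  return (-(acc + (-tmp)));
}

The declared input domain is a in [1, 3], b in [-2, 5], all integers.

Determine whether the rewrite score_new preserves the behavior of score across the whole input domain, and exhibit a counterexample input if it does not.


This is a faithful refactor — arithmetic usage differs, but the computed results match everywhere.
Spot check at a=1, b=4 — score: tmp=-8, then acc=1, then returns -9. score_new: tmp=-8, then acc=1, then returns -9. Both give -9.
Checked all 24 inputs in the declared domain: the outputs agree on every one.
verdict: equivalent


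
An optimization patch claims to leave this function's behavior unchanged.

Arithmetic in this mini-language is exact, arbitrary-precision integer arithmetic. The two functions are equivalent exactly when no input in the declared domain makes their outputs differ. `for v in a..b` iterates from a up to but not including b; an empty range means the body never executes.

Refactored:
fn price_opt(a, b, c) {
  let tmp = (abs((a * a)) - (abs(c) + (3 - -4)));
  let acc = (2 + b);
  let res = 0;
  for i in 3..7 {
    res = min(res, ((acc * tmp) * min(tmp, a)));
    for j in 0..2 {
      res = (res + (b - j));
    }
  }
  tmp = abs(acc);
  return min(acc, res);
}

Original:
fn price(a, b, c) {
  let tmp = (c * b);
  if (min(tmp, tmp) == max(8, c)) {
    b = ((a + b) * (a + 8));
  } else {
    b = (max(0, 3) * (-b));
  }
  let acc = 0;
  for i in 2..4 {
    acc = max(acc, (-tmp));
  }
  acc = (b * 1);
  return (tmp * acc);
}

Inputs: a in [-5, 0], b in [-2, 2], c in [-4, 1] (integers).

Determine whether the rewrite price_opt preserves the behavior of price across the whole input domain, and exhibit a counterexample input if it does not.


Try a=-5, b=-2, c=-4.
price: tmp := 8 | (min(tmp, tmp) == max(8, c)): true | b := -21 | acc := 0 | iter i=2: | acc := 0 | iter i=3: | acc := 0 | acc := -21 | result -168
price_opt: tmp := 14 | acc := 0 | res := 0 | iter i=3: | res := 0 | iter j=0: | res := -2 | iter j=1: | res := -5 | iter i=4: | res := -5 | iter j=0: | res := -7 | iter j=1: | res := -10 | iter i=5: | res := -10 | iter j=0: | res := -12 | iter j=1: | res := -15 | iter i=6: | res := -15 | iter j=0: | res := -17 | iter j=1: | res := -20 | tmp := 0 | result -20
-168 against -20: the behavior changed.
verdict: not equivalent; witness: a=-5, b=-2, c=-4


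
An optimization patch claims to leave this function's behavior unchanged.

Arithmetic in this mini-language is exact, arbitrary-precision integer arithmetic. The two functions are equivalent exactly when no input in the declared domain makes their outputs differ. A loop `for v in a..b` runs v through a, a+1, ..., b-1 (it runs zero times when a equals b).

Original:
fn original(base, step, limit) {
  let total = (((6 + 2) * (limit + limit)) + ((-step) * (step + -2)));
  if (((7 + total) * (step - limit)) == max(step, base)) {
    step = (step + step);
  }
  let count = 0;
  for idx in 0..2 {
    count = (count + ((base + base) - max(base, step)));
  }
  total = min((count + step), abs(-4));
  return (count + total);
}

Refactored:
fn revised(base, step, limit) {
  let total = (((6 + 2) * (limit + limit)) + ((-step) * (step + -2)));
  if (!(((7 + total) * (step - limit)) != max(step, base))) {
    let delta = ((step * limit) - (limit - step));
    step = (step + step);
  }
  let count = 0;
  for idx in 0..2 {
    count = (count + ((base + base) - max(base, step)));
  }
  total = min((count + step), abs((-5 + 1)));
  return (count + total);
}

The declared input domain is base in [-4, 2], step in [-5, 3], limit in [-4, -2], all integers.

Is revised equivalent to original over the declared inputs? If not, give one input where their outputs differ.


Although constant usage differs; also statement counts differ; also local variable names differ; also boolean connective usage differs; also comparison usage differs; also arithmetic usage differs, 189/189 inputs agree.
verdict: equivalent


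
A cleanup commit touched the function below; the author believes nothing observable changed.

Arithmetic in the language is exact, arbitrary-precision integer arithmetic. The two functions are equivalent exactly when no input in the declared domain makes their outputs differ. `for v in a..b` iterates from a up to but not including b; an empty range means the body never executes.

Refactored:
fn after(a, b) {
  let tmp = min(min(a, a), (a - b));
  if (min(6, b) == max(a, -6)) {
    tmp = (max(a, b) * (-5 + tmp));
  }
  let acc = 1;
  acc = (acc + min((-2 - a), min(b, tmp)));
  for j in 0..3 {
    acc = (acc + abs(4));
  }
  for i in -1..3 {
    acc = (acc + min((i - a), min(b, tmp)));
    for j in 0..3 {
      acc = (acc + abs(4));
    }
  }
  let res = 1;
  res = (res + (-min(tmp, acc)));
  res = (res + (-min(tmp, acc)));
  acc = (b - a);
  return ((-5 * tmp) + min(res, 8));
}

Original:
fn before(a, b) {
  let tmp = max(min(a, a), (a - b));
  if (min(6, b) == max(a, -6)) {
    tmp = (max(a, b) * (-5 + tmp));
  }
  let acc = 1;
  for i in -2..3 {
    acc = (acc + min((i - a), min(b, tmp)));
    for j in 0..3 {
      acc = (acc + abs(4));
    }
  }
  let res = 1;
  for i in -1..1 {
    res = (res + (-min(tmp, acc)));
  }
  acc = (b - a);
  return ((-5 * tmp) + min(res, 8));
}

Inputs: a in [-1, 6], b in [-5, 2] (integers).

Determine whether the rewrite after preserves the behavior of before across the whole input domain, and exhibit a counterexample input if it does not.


Run the pair on a=-1, b=-5.
before: tmp=4, then (min(6, b) == max(a, -6)) is false, then acc=1, then (i=-2), then acc=-4, then (j=0), then acc=0, then (j=1), then acc=4, then (j=2), then acc=8, then (i=-1), then acc=3, then (j=0), then acc=7, then (j=1), then acc=11, then (j=2), then acc=15, then (i=0), then acc=10, then (j=0), then acc=14, then (j=1), then acc=18, then (j=2), then acc=22, then (i=1), then acc=17, then (j=0), then acc=21, then (j=1), then acc=25, then (j=2), then acc=29, then (i=2), then acc=24, then (j=0), then acc=28, then (j=1), then acc=32, then (j=2), then acc=36, then res=1, then (i=-1), then res=-3, then (i=0), then res=-7, then acc=-4, then returns -27
after: tmp=-1, then (min(6, b) == max(a, -6)) is false, then acc=1, then acc=-4, then (j=0), then acc=0, then (j=1), then acc=4, then (j=2), then acc=8, then (i=-1), then acc=3, then (j=0), then acc=7, then (j=1), then acc=11, then (j=2), then acc=15, then (i=0), then acc=10, then (j=0), then acc=14, then (j=1), then acc=18, then (j=2), then acc=22, then (i=1), then acc=17, then (j=0), then acc=21, then (j=1), then acc=25, then (j=2), then acc=29, then (i=2), then acc=24, then (j=0), then acc=28, then (j=1), then acc=32, then (j=2), then acc=36, then res=1, then res=2, then res=3, then acc=-4, then returns 8
-27 != 8, so the rewrite changes behavior.
verdict: not equivalent; witness: a=-1, b=-5


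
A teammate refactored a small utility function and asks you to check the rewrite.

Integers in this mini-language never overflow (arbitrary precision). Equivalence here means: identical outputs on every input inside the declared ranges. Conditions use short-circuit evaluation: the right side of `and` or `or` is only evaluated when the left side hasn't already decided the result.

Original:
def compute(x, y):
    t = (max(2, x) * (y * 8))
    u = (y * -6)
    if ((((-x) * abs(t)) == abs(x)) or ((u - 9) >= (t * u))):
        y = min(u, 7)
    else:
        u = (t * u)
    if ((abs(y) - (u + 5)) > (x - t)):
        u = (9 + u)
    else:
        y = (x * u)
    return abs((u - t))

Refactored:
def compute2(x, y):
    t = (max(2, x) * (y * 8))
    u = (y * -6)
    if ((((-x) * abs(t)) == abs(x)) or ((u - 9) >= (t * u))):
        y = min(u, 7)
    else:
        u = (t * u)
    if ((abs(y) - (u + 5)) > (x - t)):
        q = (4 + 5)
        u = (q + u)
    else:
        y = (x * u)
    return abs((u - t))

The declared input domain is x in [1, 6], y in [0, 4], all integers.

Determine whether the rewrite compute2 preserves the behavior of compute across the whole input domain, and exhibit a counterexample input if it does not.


The two versions differ — the changes include local variable names differ; arithmetic usage differs; statement counts differ; constant usage differs.
As a probe, take x=2, y=4: compute runs t := 64 | u := -24 | ((((-x) * abs(t)) == abs(x)) or ((u - 9) >= (t * u))): true | y := -24 | ((abs(y) - (u + 5)) > (x - t)): true | u := -15 | result 79; compute2 runs t := 64 | u := -24 | ((((-x) * abs(t)) == abs(x)) or ((u - 9) >= (t * u))): true | y := -24 | ((abs(y) - (u + 5)) > (x - t)): true | q := 9 | u := -15 | result 79; both end at 79.
Across all 30 domain points the two functions coincide.
verdict: equivalent


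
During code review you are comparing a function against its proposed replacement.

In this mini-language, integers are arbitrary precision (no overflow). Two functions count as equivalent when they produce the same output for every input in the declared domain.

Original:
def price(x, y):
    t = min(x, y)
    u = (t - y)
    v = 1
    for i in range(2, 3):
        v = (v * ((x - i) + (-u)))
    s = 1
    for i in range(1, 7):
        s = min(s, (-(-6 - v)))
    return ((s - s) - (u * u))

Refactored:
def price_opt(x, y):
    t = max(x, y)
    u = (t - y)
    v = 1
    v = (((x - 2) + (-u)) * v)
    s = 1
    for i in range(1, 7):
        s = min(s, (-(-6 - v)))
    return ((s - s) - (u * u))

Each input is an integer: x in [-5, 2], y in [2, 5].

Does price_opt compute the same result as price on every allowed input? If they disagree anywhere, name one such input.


x=-5, y=2 yields -49 from price but 0 from price_opt.
verdict: not equivalent; witness: x=-5, y=2


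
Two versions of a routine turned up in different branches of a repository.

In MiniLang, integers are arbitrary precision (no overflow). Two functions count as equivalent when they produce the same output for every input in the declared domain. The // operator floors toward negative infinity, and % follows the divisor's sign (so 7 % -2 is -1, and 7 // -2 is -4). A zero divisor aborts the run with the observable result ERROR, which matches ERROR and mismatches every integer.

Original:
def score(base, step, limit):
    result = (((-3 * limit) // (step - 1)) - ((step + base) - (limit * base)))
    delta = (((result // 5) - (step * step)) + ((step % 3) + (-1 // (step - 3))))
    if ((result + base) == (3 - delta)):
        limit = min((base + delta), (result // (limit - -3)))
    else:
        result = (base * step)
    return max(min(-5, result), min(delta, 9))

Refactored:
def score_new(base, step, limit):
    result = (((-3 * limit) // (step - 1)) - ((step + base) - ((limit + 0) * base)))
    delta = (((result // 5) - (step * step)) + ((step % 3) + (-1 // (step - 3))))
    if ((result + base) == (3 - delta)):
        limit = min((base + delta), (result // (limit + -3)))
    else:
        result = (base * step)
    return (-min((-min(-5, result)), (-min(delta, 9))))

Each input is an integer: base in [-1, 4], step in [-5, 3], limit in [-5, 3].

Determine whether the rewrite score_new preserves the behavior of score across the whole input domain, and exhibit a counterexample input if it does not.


There is a counterexample at base=-1, step=-1, limit=3: 1 on one side, ERROR on the other.
score: result=3, then delta=1, then ((result + base) == (3 - delta)) is true, then limit=0, then returns 1
score_new: result=3, then delta=1, then ((result + base) == (3 - delta)) is true, then a zero divisor aborts: ERROR
verdict: not equivalent; witness: base=-1, step=-1, limit=3


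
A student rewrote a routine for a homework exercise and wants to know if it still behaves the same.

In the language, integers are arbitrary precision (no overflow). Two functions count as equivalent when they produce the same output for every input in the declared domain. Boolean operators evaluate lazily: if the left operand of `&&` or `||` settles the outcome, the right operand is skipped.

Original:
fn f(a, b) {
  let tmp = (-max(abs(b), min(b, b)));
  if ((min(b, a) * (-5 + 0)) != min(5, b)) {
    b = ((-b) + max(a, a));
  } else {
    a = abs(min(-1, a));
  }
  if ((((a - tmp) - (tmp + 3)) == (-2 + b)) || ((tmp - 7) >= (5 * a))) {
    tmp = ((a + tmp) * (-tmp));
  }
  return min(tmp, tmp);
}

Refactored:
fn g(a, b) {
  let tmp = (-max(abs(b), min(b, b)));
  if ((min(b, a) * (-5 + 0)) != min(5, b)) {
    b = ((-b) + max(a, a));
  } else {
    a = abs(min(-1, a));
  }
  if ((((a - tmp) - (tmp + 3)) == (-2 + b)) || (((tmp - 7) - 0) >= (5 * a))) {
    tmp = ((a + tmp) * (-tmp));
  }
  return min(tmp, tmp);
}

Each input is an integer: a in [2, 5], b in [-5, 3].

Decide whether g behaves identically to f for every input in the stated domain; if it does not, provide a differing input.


The two are interchangeable: arithmetic usage differs; constant usage differs, and every declared input agrees.
As a probe, take a=4, b=-4: f runs tmp := -4 | ((min(b, a) * (-5 + 0)) != min(5, b)): true | b := 8 | ((((a - tmp) - (tmp + 3)) == (-2 + b)) || ((tmp - 7) >= (5 * a))): false | result -4; g runs tmp := -4 | ((min(b, a) * (-5 + 0)) != min(5, b)): true | b := 8 | ((((a - tmp) - (tmp + 3)) == (-2 + b)) || (((tmp - 7) - 0) >= (5 * a))): false | result -4; both end at -4.
Across all 36 domain points the two functions coincide.
verdict: equivalent


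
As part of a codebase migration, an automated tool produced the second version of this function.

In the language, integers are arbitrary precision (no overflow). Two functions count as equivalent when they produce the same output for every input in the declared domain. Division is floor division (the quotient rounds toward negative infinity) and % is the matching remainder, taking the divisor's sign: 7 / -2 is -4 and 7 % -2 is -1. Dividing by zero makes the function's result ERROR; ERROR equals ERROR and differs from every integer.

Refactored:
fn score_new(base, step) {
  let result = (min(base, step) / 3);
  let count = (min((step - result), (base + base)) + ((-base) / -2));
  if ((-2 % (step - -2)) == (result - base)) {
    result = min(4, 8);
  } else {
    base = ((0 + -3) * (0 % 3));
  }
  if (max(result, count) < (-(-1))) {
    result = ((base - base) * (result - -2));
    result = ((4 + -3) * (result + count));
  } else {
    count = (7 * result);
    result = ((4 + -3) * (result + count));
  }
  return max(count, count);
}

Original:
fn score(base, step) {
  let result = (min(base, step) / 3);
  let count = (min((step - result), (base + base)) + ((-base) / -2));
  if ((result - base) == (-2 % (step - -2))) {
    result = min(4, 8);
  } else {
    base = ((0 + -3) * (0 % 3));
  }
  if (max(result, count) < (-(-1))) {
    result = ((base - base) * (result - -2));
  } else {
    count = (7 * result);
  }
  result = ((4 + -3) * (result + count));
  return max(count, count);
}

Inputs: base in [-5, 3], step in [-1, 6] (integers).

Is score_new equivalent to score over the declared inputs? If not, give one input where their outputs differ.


Side by side, the visible changes include: statement counts differ, arithmetic usage differs, constant usage differs.
One worked example (base=-1, step=5) — score: result=-1, then count=-3, then ((result - base) == (-2 % (step - -2))) is false, then base=0, then (max(result, count) < (-(-1))) is true, then result=0, then result=-3, then returns -3; score_new: result=-1, then count=-3, then ((-2 % (step - -2)) == (result - base)) is false, then base=0, then (max(result, count) < (-(-1))) is true, then result=0, then result=-3, then returns -3; agreement on -3.
Every one of the 72 inputs gives matching results.
verdict: equivalent


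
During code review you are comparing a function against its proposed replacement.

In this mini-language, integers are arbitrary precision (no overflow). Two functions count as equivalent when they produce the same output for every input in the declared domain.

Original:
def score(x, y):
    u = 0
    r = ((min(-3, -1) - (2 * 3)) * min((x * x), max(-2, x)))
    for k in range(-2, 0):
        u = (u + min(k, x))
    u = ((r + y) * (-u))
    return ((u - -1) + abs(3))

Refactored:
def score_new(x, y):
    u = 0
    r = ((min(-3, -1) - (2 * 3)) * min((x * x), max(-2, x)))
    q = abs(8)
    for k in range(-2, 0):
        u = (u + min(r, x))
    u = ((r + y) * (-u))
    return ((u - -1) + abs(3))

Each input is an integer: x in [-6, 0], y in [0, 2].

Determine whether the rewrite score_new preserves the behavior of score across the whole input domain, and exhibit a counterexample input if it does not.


Consider the input x=-1, y=0.
score: u = 0; r = 9; [k=-2]; u = -2; [k=-1]; u = -3; u = 27; return 31
score_new: u = 0; r = 9; q = 8; [k=-2]; u = -1; [k=-1]; u = -2; u = 18; return 22
31 != 22, so the rewrite changes behavior.
verdict: not equivalent; witness: x=-1, y=0


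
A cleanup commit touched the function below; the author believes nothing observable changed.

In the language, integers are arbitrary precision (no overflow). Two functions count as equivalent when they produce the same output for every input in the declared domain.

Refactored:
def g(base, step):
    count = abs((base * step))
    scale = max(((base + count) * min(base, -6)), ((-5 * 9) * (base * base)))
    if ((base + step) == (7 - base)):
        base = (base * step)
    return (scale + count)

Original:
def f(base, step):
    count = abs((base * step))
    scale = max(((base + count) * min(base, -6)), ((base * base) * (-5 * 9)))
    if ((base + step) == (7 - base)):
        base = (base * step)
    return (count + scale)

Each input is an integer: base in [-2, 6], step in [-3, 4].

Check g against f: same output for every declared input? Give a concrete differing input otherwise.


The two versions differ — the changes include same computation, different form.
As a probe, take base=6, step=0: f runs count becomes 0; next scale becomes -36; next ((base + step) == (7 - base)) evaluates to false; next final value -36; g runs count becomes 0; next scale becomes -36; next ((base + step) == (7 - base)) evaluates to false; next final value -36; both end at -36.
Every one of the 72 inputs gives matching results.
verdict: equivalent


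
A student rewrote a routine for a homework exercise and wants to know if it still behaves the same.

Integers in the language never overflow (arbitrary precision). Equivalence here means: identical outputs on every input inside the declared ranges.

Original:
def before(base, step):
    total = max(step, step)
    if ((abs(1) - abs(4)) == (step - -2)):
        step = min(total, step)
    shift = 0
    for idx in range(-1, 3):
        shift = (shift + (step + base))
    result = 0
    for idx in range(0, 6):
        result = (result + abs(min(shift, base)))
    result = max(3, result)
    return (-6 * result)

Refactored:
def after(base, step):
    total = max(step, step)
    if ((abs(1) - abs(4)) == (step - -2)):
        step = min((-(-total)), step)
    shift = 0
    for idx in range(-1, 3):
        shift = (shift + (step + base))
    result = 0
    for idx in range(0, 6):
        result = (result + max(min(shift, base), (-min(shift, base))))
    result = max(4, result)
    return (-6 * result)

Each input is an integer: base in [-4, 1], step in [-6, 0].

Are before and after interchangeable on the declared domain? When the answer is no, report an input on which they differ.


Input base=0, step=0: -18 from before versus -24 from after.
verdict: not equivalent; witness: base=0, step=0


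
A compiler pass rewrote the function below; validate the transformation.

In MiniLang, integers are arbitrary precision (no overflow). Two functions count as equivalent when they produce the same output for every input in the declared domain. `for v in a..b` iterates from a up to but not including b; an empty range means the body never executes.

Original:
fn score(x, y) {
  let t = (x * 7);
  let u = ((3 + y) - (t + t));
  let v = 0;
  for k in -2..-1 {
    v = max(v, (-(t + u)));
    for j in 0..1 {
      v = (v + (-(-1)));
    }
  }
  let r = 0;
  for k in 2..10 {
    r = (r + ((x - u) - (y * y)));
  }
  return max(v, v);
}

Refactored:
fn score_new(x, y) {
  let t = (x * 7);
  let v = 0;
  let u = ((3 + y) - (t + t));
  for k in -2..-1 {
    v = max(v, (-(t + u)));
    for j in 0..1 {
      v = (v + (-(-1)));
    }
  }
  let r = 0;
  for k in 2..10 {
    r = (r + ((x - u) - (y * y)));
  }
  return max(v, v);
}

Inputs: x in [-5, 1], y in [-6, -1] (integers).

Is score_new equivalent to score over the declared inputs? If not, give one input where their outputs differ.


Behavior is preserved: although same computation, different form, the outputs never diverge.
Spot check at x=0, y=-3 — score: t becomes 0; next u becomes 0; next v becomes 0; next at k=-2:; next v becomes 0; next at j=0:; next v becomes 1; next r becomes 0; next at k=2:; next r becomes -9; next at k=3:; next r becomes -18; next at k=4:; next r becomes -27; next at k=5:; next r becomes -36; next at k=6:; next r becomes -45; next at k=7:; next r becomes -54; next at k=8:; next r becomes -63; next at k=9:; next r becomes -72; next final value 1. score_new: t becomes 0; next v becomes 0; next u becomes 0; next at k=-2:; next v becomes 0; next at j=0:; next v becomes 1; next r becomes 0; next at k=2:; next r becomes -9; next at k=3:; next r becomes -18; next at k=4:; next r becomes -27; next at k=5:; next r becomes -36; next at k=6:; next r becomes -45; next at k=7:; next r becomes -54; next at k=8:; next r becomes -63; next at k=9:; next r becomes -72; next final value 1. Both give 1.
Every one of the 42 inputs gives matching results.
verdict: equivalent


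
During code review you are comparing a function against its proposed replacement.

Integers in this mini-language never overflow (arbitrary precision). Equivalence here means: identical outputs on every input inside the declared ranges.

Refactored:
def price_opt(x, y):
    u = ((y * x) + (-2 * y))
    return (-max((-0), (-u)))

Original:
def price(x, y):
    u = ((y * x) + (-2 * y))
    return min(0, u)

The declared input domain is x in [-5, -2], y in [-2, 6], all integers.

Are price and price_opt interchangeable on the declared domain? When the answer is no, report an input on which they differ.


Differences: min/max/abs usage differs — yet all 36 inputs agree.
verdict: equivalent


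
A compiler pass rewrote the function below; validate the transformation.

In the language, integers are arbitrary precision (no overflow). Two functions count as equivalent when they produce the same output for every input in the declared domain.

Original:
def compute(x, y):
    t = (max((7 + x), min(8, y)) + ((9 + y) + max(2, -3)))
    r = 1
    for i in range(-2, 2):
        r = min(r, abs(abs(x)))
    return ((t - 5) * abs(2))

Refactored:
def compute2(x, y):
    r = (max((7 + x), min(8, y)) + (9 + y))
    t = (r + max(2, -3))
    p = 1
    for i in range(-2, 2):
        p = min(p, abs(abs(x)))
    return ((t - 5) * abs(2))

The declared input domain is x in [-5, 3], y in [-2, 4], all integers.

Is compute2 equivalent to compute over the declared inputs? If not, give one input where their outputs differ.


Side by side, the visible changes include: local variable names differ; and statement counts differ.
Tracing x=-3, y=-1: compute: t = 14; r = 1; [i=-2]; r = 1; [i=-1]; r = 1; [i=0]; r = 1; [i=1]; r = 1; return 18 | compute2: r = 12; t = 14; p = 1; [i=-2]; p = 1; [i=-1]; p = 1; [i=0]; p = 1; [i=1]; p = 1; return 18 — matching result 18.
Sweeping the whole domain (63 inputs) finds no disagreement.
verdict: equivalent


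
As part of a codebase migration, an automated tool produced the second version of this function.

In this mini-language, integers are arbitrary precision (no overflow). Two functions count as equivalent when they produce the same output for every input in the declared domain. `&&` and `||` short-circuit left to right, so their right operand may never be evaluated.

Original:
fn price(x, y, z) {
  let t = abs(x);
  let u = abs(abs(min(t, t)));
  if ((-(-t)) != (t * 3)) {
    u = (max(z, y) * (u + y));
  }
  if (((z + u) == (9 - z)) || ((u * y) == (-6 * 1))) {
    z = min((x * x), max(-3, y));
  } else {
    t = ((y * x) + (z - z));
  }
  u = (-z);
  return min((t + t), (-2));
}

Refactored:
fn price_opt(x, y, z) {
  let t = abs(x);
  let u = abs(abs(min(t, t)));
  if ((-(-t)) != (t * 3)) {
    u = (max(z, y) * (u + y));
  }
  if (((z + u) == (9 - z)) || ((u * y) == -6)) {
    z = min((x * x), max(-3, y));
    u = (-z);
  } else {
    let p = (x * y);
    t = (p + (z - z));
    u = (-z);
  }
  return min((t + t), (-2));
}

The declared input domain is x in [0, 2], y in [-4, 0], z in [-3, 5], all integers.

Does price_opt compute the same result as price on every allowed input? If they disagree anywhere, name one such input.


Comparing the listings, the differences include: arithmetic usage differs; constant usage differs; local variable names differ; statement counts differ.
Spot check at x=1, y=-2, z=3 — price: t becomes 1; next u becomes 1; next ((-(-t)) != (t * 3)) evaluates to true; next u becomes -3; next (((z + u) == (9 - z)) || ((u * y) == (-6 * 1))) evaluates to false; next t becomes -2; next u becomes -3; next final value -4. price_opt: t becomes 1; next u becomes 1; next ((-(-t)) != (t * 3)) evaluates to true; next u becomes -3; next (((z + u) == (9 - z)) || ((u * y) == -6)) evaluates to false; next p becomes -2; next t becomes -2; next u becomes -3; next final value -4. Both give -4.
Sweeping the whole domain (135 inputs) finds no disagreement.
verdict: equivalent


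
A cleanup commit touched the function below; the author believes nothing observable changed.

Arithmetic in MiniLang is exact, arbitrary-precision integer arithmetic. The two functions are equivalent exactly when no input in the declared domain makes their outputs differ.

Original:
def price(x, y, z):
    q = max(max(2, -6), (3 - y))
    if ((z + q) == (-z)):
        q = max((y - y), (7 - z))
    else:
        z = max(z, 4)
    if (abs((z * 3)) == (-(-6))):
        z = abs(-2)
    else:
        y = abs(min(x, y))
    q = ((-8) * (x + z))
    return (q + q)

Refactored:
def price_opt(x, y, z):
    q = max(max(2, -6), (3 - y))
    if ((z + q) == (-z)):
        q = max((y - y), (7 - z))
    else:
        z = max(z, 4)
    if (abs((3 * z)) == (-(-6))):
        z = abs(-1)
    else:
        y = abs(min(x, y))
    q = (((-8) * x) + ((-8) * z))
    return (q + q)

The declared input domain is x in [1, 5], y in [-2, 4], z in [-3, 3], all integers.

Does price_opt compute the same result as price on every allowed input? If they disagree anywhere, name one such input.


Try x=1, y=-1, z=-2.
price: q=4, then ((z + q) == (-z)) is true, then q=9, then (abs((z * 3)) == (-(-6))) is true, then z=2, then q=-24, then returns -48
price_opt: q=4, then ((z + q) == (-z)) is true, then q=9, then (abs((3 * z)) == (-(-6))) is true, then z=1, then q=-16, then returns -32
-48 vs -32 — the two versions disagree here.
verdict: not equivalent; witness: x=1, y=-1, z=-2


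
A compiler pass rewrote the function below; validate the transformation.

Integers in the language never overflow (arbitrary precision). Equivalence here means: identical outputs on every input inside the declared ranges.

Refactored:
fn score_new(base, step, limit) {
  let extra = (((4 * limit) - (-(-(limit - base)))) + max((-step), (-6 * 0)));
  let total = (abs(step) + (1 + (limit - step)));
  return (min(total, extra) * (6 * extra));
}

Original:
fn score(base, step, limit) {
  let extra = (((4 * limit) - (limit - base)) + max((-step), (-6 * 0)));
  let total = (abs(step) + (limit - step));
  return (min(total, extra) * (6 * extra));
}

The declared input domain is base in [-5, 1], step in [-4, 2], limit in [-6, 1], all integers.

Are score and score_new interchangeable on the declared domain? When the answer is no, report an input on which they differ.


Take base=-1, step=0, limit=1.
score: extra=2, then total=1, then returns 12
score_new: extra=2, then total=2, then returns 24
12 != 24, so the rewrite changes behavior.
verdict: not equivalent; witness: base=-1, step=0, limit=1
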